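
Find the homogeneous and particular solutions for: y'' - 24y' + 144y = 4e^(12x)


Characteristic polynomial (r - 12)² = 0; repeated root r = 12.
y_h = (C₁ + C₂x)e^(12x). Forcing matches the repeated root (resonance), so try y_p = Ax² e^(12x).
Substitute and solve for A: 2A = 4, so A = 2.
General solution: y = (C₁ + C₂x + 2x²)e^(12x).


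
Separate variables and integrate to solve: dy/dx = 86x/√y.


Separate: √y dy = 86x dx.
Integrate: (2/3)y^(3/2) = 43x² + C.


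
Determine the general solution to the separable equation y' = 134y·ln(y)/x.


Separate: dy/[y ln(y)] = 134 dx/x.
Substitute u = ln(y): du/u = 134 dx/x.
Integrate: ln|ln(y)| = 134ln|x| + C₀, hence ln(y) = C·x^134.


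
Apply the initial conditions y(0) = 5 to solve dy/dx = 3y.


General solution of y' = 3y is y = Ce^(3x).
Apply y(0) = 5: C = 5.
Particular solution: y = 5e^(3x).


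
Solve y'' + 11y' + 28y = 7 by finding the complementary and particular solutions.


Characteristic roots of r² + 11r + 28 = 0 are -4, -7.
y_h = C₁e^(-4x) + C₂e^(-7x).
Constant forcing; try y_p = A. Then 28A = 7 ⇒ A = 1/4.
General solution: y = C₁e^(-4x) + C₂e^(-7x) + 1/4.


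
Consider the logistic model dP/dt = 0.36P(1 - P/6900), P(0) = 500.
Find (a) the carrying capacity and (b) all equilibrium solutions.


Logistic ODE dP/dt = 0.36P(1 - P/6900) has equilibria where dP/dt = 0, i.e. P = 0 or P = 6900.
The coefficient (1 - P/K) = 0 when P = K, identifying K = 6900 as the carrying capacity.
(a) K = 6900; (b) equilibria P = 0 and P = 6900.


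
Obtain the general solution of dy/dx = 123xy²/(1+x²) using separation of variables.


Separate: dy/y² = 123x/(1+x²) dx.
Integrate LHS: ∫ dy/y² = -1/y.
Integrate RHS via u = 1+x²: (123/2)ln(1+x²) + C.
Result: -1/y = (123/2)ln(1+x²) + C.


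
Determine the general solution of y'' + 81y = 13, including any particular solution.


Homogeneous part: r² + 81 = 0 ⇒ r = ±9i, so y_h = C₁cos(9x) + C₂sin(9x).
Try constant y_p = A; plug in: 81A = 13 ⇒ A = 13/81.
General solution: y = C₁cos(9x) + C₂sin(9x) + 13/81.


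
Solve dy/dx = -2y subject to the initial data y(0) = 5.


General solution of y' = -2y is y = Ce^(-2x).
Apply y(0) = 5: C = 5.
Particular solution: y = 5e^(-2x).


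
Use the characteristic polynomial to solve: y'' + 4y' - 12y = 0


Characteristic equation: r² + 4r - 12 = 0.
Factor: (r - 2)(r + 6) = 0 ⇒ r = 2, -6 (distinct real).
General solution: y = C₁e^(2x) + C₂e^(-6x).


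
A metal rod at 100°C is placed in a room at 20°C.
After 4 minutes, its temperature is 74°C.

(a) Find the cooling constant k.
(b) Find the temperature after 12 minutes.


Newton's law: T(t) = T_a + (T₀ - T_a)e^(-kt).
(a) Use T(4) = 74: (74 - 20)/(100 - 20) = e^(-k·4), so k = -ln(0.675)/4 ≈ 0.0983.
(b) Apply k to t = 12: T(12) = 20 + (80)e^(-1.179) ≈ 44.6°C.


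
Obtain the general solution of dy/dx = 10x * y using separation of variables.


Separate variables: dy/y = 10x dx.
Integrate: ln|y| = 5x^2 + C₀.
Exponentiate: y = Ce^(5x^2).


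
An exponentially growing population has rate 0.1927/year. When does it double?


Exponential growth: P(t) = P₀ e^(0.1927t). Set P(t)/P₀ = 2: e^(0.1927t) = 2.
Solve: t = ln(2)/0.1927 ≈ 3.60 years.


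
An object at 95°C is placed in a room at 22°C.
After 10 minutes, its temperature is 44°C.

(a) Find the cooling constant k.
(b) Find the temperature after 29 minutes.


Newton's law: T(t) = T_a + (T₀ - T_a)e^(-kt).
(a) Use T(10) = 44: (44 - 22)/(95 - 22) = e^(-k·10), so k = -ln(0.301)/10 ≈ 0.1199.
(b) Apply k to t = 29: T(29) = 22 + (73)e^(-3.478) ≈ 24.3°C.


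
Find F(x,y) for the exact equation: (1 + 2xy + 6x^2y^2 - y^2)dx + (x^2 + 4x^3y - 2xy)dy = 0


Check exactness: ∂M/∂y = 2x + 12x^2y - 2y and ∂N/∂x = 2x + 12x^2y - 2y; equal, so the equation is exact.
Integrate M with respect to x (treating y as constant): ∫M dx = x + x^2y + 2x^3y^2 - xy^2 + h(y).
Differentiate w.r.t. y and set equal to N: all terms match, so h'(y) = 0 and h is a constant absorbed into C.
General solution: x + x^2y + 2x^3y^2 - xy^2 = C.


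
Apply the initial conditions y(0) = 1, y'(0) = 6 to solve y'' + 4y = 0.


Characteristic roots of r² + 4 = 0 are ±2i, so y = C₁cos(2x) + C₂sin(2x).
Apply y(0) = 1: C₁ = 1. Differentiate and apply y'(0) = 6: 2·C₂ = 6, so C₂ = 3.
Particular solution: y = cos(2x) + 3sin(2x).


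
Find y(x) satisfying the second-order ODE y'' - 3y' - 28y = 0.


Characteristic equation: r² - 3r - 28 = 0.
Factor: (r - 7)(r + 4) = 0 ⇒ r = 7, -4 (distinct real).
General solution: y = C₁e^(7x) + C₂e^(-4x).


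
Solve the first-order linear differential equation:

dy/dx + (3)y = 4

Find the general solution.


P(x) = 3, Q(x) = 4; integrating factor μ = e^(3x).
(μ y)' = 4e^(3x) ⇒ μ y = (4/3)e^(3x) + C.
Divide by μ: y = 4/3 + Ce^(-3x).


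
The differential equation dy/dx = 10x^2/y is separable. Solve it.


Separate variables: y dy = 10x^2 dx.
Integrate both sides: y²/2 = (10/3)x^3 + C₀.
Multiply by 2: y² = (20/3)x^3 + C.


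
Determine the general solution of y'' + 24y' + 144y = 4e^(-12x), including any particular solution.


Characteristic polynomial (r + 12)² = 0; repeated root r = -12.
y_h = (C₁ + C₂x)e^(-12x). Forcing matches the repeated root (resonance), so try y_p = Ax² e^(-12x).
Substitute and solve for A: 2A = 4, so A = 2.
General solution: y = (C₁ + C₂x + 2x²)e^(-12x).


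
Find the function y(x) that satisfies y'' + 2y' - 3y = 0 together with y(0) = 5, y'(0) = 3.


Characteristic roots of r² + 2r - 3 = 0 are -3, 1.
General solution y = c₁ e^(-3x) + c₂ e^(x).
Apply y(0) = 5: c₁ + c₂ = 5. Apply y'(0) = 3: -3 c₁ + 1 c₂ = 3.
Solve: c₁ = 1/2, c₂ = 9/2.
Particular solution: y = (1/2)e^(-3x) + (9/2)e^(x).


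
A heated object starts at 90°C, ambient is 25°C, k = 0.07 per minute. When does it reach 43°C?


From T(t) = T_a + (T₀ - T_a)e^(-kt), set T(t) = 43:
(43 - 25) / (90 - 25) = e^(-0.07t), so t = -ln(0.277)/0.07 ≈ 18.3 minutes.


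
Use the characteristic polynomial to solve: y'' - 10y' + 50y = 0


Characteristic equation: r² - 10r + 50 = 0.
Discriminant is negative; roots r = 5 ± 5i (complex conjugate pair).
General solution uses e^(α x)(C₁ cos(β x) + C₂ sin(β x)): y = e^(5x)(C₁cos(5x) + C₂sin(5x)).


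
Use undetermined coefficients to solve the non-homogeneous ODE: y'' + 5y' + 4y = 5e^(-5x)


Characteristic roots of r² + 5r + 4 = 0 are -1, -4.
y_h = C₁e^(-x) + C₂e^(-4x).
Forcing exponent -5 is not a characteristic root; try y_p = Ae^(-5x).
Substitute: A·(25 + (5)·-5 + (4)) = A·4 = 5, so A = 5/4.
General solution: y = C₁e^(-x) + C₂e^(-4x) + (5/4)e^(-5x).


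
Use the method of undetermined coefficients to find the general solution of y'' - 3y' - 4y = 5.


Characteristic roots of r² - 3r - 4 = 0 are -1, 4.
y_h = C₁e^(-x) + C₂e^(4x).
Forcing exponent 0 is not a characteristic root; try y_p = A.
Substitute: A·(0 + (-3)·0 + (-4)) = A·-4 = 5, so A = -5/4.
General solution: y = C₁e^(-x) + C₂e^(4x) - 5/4.


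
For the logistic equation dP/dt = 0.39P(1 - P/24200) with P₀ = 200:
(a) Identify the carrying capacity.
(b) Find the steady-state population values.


Logistic ODE dP/dt = 0.39P(1 - P/24200) has equilibria where dP/dt = 0, i.e. P = 0 or P = 24200.
The coefficient (1 - P/K) = 0 when P = K, identifying K = 24200 as the carrying capacity.
(a) K = 24200; (b) equilibria P = 0 and P = 24200.


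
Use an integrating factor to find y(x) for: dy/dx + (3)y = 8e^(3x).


P(x) = 3 ⇒ μ = e^(3x).
(μ y)' = 8e^(6x) ⇒ μ y = (8/6)e^(6x) + C.
Divide by μ: y = (4/3)e^(3x) + Ce^(-3x).


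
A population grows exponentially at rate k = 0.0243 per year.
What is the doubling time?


Exponential growth: P(t) = P₀ e^(0.0243t). Set P(t)/P₀ = 2: e^(0.0243t) = 2.
Solve: t = ln(2)/0.0243 ≈ 28.52 years.


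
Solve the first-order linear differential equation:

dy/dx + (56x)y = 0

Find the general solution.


P(x) = 56x ⇒ μ = e^(28x²).
Q(x) = 0 so μ y is constant: y = Ce^(-28x²).


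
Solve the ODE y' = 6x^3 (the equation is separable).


Integrate both sides with respect to x: y = ∫ 6x^3 dx = (3/2)x^4 + C.


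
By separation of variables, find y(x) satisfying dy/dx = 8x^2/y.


Separate variables: y dy = 8x^2 dx.
Integrate both sides: y²/2 = (8/3)x^3 + C₀.
Multiply by 2: y² = (16/3)x^3 + C.


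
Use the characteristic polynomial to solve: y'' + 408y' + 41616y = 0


Characteristic equation: r² + 408r + 41616 = 0, i.e. (r + 204)² = 0.
Repeated root r = -204; include an x factor for the second linearly independent solution.
General solution: y = (C₁ + C₂x)e^(-204x).


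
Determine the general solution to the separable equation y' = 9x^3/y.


Separate variables: y dy = 9x^3 dx.
Integrate both sides: y²/2 = (9/4)x^4 + C₀.
Multiply by 2: y² = (9/2)x^4 + C.


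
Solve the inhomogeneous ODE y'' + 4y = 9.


Homogeneous part: r² + 4 = 0 ⇒ r = ±2i, so y_h = C₁cos(2x) + C₂sin(2x).
Try constant y_p = A; plug in: 4A = 9 ⇒ A = 9/4.
General solution: y = C₁cos(2x) + C₂sin(2x) + 9/4.


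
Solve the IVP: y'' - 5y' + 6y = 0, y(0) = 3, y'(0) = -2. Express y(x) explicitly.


Characteristic roots of r² - 5r + 6 = 0 are 3, 2.
General solution y = c₁ e^(3x) + c₂ e^(2x).
Apply y(0) = 3: c₁ + c₂ = 3. Apply y'(0) = -2: 3 c₁ + 2 c₂ = -2.
Solve: c₁ = -8, c₂ = 11.
Particular solution: y = -8e^(3x) + 11e^(2x).


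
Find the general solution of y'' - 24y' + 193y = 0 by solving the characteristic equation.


Characteristic equation: r² - 24r + 193 = 0.
Discriminant is negative; roots r = 12 ± 7i (complex conjugate pair).
General solution uses e^(α x)(C₁ cos(β x) + C₂ sin(β x)): y = e^(12x)(C₁cos(7x) + C₂sin(7x)).


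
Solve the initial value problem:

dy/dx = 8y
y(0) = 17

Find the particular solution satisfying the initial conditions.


General solution of y' = 8y is y = Ce^(8x).
Apply y(0) = 17: C = 17.
Particular solution: y = 17e^(8x).


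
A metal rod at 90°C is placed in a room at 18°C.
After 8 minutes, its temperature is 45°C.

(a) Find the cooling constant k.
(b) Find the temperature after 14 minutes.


Newton's law: T(t) = T_a + (T₀ - T_a)e^(-kt).
(a) Use T(8) = 45: (45 - 18)/(90 - 18) = e^(-k·8), so k = -ln(0.375)/8 ≈ 0.1226.
(b) Apply k to t = 14: T(14) = 18 + (72)e^(-1.716) ≈ 30.9°C.


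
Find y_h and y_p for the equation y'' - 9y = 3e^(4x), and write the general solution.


Characteristic roots of r² - 9 = 0 are -3, 3.
y_h = C₁e^(-3x) + C₂e^(3x).
Forcing exponent 4 is not a characteristic root; try y_p = Ae^(4x).
Substitute: A·(16 + (0)·4 + (-9)) = A·7 = 3, so A = 3/7.
General solution: y = C₁e^(-3x) + C₂e^(3x) + (3/7)e^(4x).


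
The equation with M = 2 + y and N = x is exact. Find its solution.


Check exactness: ∂M/∂y = 1 and ∂N/∂x = 1; equal, so the equation is exact.
Integrate M with respect to x (treating y as constant): ∫M dx = 2x + xy + h(y).
Differentiate w.r.t. y and set equal to N: all terms match, so h'(y) = 0 and h is a constant absorbed into C.
General solution: 2x + xy = C.


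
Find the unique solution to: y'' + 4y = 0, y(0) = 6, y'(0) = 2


Characteristic roots of r² + 4 = 0 are ±2i, so y = C₁cos(2x) + C₂sin(2x).
Apply y(0) = 6: C₁ = 6. Differentiate and apply y'(0) = 2: 2·C₂ = 2, so C₂ = 1.
Particular solution: y = 6cos(2x) + sin(2x).


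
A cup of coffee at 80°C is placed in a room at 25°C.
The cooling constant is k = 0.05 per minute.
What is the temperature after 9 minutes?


Newton's law: dT/dt = -k(T - T_a) has solution T(t) = T_a + (T₀ - T_a)e^(-kt).
Plug in T_a = 25, T₀ = 80, k = 0.05, t = 9: T(9) = 25 + (55)e^(-0.45) ≈ 60.1°C.


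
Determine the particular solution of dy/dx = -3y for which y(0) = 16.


General solution of y' = -3y is y = Ce^(-3x).
Apply y(0) = 16: C = 16.
Particular solution: y = 16e^(-3x).


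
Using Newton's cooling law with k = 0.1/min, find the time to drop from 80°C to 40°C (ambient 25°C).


From T(t) = T_a + (T₀ - T_a)e^(-kt), set T(t) = 40:
(40 - 25) / (80 - 25) = e^(-0.1t), so t = -ln(0.273)/0.1 ≈ 13.0 minutes.


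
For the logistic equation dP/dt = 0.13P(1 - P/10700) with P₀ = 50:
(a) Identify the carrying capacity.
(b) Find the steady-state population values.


Logistic ODE dP/dt = 0.13P(1 - P/10700) has equilibria where dP/dt = 0, i.e. P = 0 or P = 10700.
The coefficient (1 - P/K) = 0 when P = K, identifying K = 10700 as the carrying capacity.
(a) K = 10700; (b) equilibria P = 0 and P = 10700.


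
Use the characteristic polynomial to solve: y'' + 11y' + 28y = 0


Characteristic equation: r² + 11r + 28 = 0.
Factor: (r + 7)(r + 4) = 0 ⇒ r = -7, -4 (distinct real).
General solution: y = C₁e^(-7x) + C₂e^(-4x).


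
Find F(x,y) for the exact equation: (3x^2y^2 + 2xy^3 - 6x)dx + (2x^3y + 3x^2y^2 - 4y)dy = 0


Check exactness: ∂M/∂y = 6x^2y + 6xy^2 and ∂N/∂x = 6x^2y + 6xy^2; equal, so the equation is exact.
Integrate M with respect to x (treating y as constant): ∫M dx = x^3y^2 + x^2y^3 - 3x^2 + h(y).
Differentiate w.r.t. y and set equal to N: the x-dependent terms already match, leaving h'(y) = -4y. Integrate: h(y) = -2y^2.
So F(x,y) = x^3y^2 + x^2y^3 - 3x^2 - 2y^2.
General solution: x^3y^2 + x^2y^3 - 3x^2 - 2y^2 = C.


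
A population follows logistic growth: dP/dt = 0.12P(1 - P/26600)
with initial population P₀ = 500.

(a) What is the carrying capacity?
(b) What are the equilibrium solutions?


Logistic ODE dP/dt = 0.12P(1 - P/26600) has equilibria where dP/dt = 0, i.e. P = 0 or P = 26600.
The coefficient (1 - P/K) = 0 when P = K, identifying K = 26600 as the carrying capacity.
(a) K = 26600; (b) equilibria P = 0 and P = 26600.


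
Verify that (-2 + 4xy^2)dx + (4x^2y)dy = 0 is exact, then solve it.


Check exactness: ∂M/∂y = 8xy and ∂N/∂x = 8xy; equal, so the equation is exact.
Integrate M with respect to x (treating y as constant): ∫M dx = -2x + 2x^2y^2 + h(y).
Differentiate w.r.t. y and set equal to N: all terms match, so h'(y) = 0 and h is a constant absorbed into C.
General solution: -2x + 2x^2y^2 = C.


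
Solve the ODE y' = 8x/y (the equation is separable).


Separate variables: y dy = 8x dx.
Integrate both sides: y²/2 = 4x^2 + C₀.
Multiply by 2: y² = 8x^2 + C.


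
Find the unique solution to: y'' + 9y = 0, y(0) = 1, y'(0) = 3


Characteristic roots of r² + 9 = 0 are ±3i, so y = C₁cos(3x) + C₂sin(3x).
Apply y(0) = 1: C₁ = 1. Differentiate and apply y'(0) = 3: 3·C₂ = 3, so C₂ = 1.
Particular solution: y = cos(3x) + sin(3x).


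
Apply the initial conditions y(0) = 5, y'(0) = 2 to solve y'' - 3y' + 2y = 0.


Characteristic roots of r² - 3r + 2 = 0 are 1, 2.
General solution y = c₁ e^(x) + c₂ e^(2x).
Apply y(0) = 5: c₁ + c₂ = 5. Apply y'(0) = 2: 1 c₁ + 2 c₂ = 2.
Solve: c₁ = 8, c₂ = -3.
Particular solution: y = 8e^(x) - 3e^(2x).


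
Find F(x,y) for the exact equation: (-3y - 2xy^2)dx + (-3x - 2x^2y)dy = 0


Check exactness: ∂M/∂y = -3 - 4xy and ∂N/∂x = -3 - 4xy; equal, so the equation is exact.
Integrate M with respect to x (treating y as constant): ∫M dx = -3xy - x^2y^2 + h(y).
Differentiate w.r.t. y and set equal to N: all terms match, so h'(y) = 0 and h is a constant absorbed into C.
General solution: -3xy - x^2y^2 = C.


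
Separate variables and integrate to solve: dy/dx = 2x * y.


Separate variables: dy/y = 2x dx.
Integrate: ln|y| = x^2 + C₀.
Exponentiate: y = Ce^(x^2).


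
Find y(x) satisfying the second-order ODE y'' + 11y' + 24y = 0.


Characteristic equation: r² + 11r + 24 = 0.
Factor: (r + 3)(r + 8) = 0 ⇒ r = -3, -8 (distinct real).
General solution: y = C₁e^(-3x) + C₂e^(-8x).


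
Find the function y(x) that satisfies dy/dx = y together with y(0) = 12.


General solution of y' = y is y = Ce^(x).
Apply y(0) = 12: C = 12.
Particular solution: y = 12e^(x).


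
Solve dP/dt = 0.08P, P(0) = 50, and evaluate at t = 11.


The ODE dP/dt = 0.08P has solution P(t) = P(0)e^(0.08t).
Substitute P(0) = 50 and t = 11: P(11) = 50 e^(0.88) ≈ 121.


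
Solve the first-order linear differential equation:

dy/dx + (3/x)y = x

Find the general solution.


P(x) = 3/x ⇒ μ = x^3.
(x^3 y)' = x^3·x^1 = x^4.
Integrate: x^3 y = x^5/(5) + C.
Solve for y: y = (1/5)x^2 + C/x^3.


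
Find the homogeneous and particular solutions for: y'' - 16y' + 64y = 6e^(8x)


Characteristic polynomial (r - 8)² = 0; repeated root r = 8.
y_h = (C₁ + C₂x)e^(8x). Forcing matches the repeated root (resonance), so try y_p = Ax² e^(8x).
Substitute and solve for A: 2A = 6, so A = 3.
General solution: y = (C₁ + C₂x + 3x²)e^(8x).


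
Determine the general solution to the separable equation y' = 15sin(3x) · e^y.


Separate: e^(-y) dy = 15sin(3x) dx.
Integrate: -e^(-y) = -5cos(3x) + C₀.
Rearrange: e^(-y) = 5cos(3x) + C.


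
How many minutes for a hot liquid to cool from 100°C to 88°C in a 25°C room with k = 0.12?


From T(t) = T_a + (T₀ - T_a)e^(-kt), set T(t) = 88:
(88 - 25) / (100 - 25) = e^(-0.12t), so t = -ln(0.840)/0.12 ≈ 1.5 minutes.


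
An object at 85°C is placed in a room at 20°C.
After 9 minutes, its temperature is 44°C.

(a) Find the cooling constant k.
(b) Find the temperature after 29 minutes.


Newton's law: T(t) = T_a + (T₀ - T_a)e^(-kt).
(a) Use T(9) = 44: (44 - 20)/(85 - 20) = e^(-k·9), so k = -ln(0.369)/9 ≈ 0.1107.
(b) Apply k to t = 29: T(29) = 20 + (65)e^(-3.210) ≈ 22.6°C.


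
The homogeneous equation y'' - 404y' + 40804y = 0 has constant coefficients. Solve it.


Characteristic equation: r² - 404r + 40804 = 0, i.e. (r - 202)² = 0.
Repeated root r = 202; include an x factor for the second linearly independent solution.
General solution: y = (C₁ + C₂x)e^(202x).


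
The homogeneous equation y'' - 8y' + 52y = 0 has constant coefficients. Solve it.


Characteristic equation: r² - 8r + 52 = 0.
Discriminant is negative; roots r = 4 ± 6i (complex conjugate pair).
General solution uses e^(α x)(C₁ cos(β x) + C₂ sin(β x)): y = e^(4x)(C₁cos(6x) + C₂sin(6x)).


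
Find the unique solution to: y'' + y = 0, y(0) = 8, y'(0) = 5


Characteristic roots of r² + 1 = 0 are ±1i, so y = C₁cos(x) + C₂sin(x).
Apply y(0) = 8: C₁ = 8. Differentiate and apply y'(0) = 5: 1·C₂ = 5, so C₂ = 5.
Particular solution: y = 8cos(x) + 5sin(x).


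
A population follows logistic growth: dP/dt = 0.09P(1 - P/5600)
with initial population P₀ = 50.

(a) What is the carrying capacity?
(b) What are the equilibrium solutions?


Logistic ODE dP/dt = 0.09P(1 - P/5600) has equilibria where dP/dt = 0, i.e. P = 0 or P = 5600.
The coefficient (1 - P/K) = 0 when P = K, identifying K = 5600 as the carrying capacity.
(a) K = 5600; (b) equilibria P = 0 and P = 5600.


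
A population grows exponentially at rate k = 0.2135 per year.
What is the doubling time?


Exponential growth: P(t) = P₀ e^(0.2135t). Set P(t)/P₀ = 2: e^(0.2135t) = 2.
Solve: t = ln(2)/0.2135 ≈ 3.25 years.


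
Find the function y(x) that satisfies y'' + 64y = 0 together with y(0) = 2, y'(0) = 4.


Characteristic roots of r² + 64 = 0 are ±8i, so y = C₁cos(8x) + C₂sin(8x).
Apply y(0) = 2: C₁ = 2. Differentiate and apply y'(0) = 4: 8·C₂ = 4, so C₂ = 1/2.
Particular solution: y = 2cos(8x) + (1/2)sin(8x).


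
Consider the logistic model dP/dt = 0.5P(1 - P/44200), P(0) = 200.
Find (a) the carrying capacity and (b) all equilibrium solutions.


Logistic ODE dP/dt = 0.5P(1 - P/44200) has equilibria where dP/dt = 0, i.e. P = 0 or P = 44200.
The coefficient (1 - P/K) = 0 when P = K, identifying K = 44200 as the carrying capacity.
(a) K = 44200; (b) equilibria P = 0 and P = 44200.


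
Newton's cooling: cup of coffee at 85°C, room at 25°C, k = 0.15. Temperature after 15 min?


Newton's law: dT/dt = -k(T - T_a) has solution T(t) = T_a + (T₀ - T_a)e^(-kt).
Plug in T_a = 25, T₀ = 85, k = 0.15, t = 15: T(15) = 25 + (60)e^(-2.25) ≈ 31.3°C.


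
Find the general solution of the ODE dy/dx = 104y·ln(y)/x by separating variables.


Separate: dy/[y ln(y)] = 104 dx/x.
Substitute u = ln(y): du/u = 104 dx/x.
Integrate: ln|ln(y)| = 104ln|x| + C₀, hence ln(y) = C·x^104.


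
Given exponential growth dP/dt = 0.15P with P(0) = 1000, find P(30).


The ODE dP/dt = 0.15P has solution P(t) = P(0)e^(0.15t).
Substitute P(0) = 1000 and t = 30: P(30) = 1000 e^(4.50) ≈ 90017.


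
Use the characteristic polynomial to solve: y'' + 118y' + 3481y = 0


Characteristic equation: r² + 118r + 3481 = 0, i.e. (r + 59)² = 0.
Repeated root r = -59; include an x factor for the second linearly independent solution.
General solution: y = (C₁ + C₂x)e^(-59x).


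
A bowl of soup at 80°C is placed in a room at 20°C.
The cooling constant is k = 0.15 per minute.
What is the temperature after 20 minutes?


Newton's law: dT/dt = -k(T - T_a) has solution T(t) = T_a + (T₀ - T_a)e^(-kt).
Plug in T_a = 20, T₀ = 80, k = 0.15, t = 20: T(20) = 20 + (60)e^(-3.00) ≈ 23.0°C.


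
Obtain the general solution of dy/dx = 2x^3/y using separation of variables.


Separate variables: y dy = 2x^3 dx.
Integrate both sides: y²/2 = (1/2)x^4 + C₀.
Multiply by 2: y² = x^4 + C.


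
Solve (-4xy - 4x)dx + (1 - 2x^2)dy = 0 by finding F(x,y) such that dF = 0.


Check exactness: ∂M/∂y = -4x and ∂N/∂x = -4x; equal, so the equation is exact.
Integrate M with respect to x (treating y as constant): ∫M dx = -2x^2y - 2x^2 + h(y).
Differentiate w.r.t. y and set equal to N: the x-dependent terms already match, leaving h'(y) = 1. Integrate: h(y) = y.
So F(x,y) = y - 2x^2y - 2x^2.
General solution: y - 2x^2y - 2x^2 = C.


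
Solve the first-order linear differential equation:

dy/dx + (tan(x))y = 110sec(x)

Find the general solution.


P(x) = tan(x) ⇒ μ = e^(∫tan(x)dx) = sec(x).
(sec(x) y)' = 110sec²(x) ⇒ sec(x) y = 110tan(x) + C.
Multiply by cos(x): y = 110sin(x) + C·cos(x).


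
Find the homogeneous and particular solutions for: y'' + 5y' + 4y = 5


Characteristic roots of r² + 5r + 4 = 0 are -4, -1.
y_h = C₁e^(-4x) + C₂e^(-x).
Constant forcing; try y_p = A. Then 4A = 5 ⇒ A = 5/4.
General solution: y = C₁e^(-4x) + C₂e^(-x) + 5/4.


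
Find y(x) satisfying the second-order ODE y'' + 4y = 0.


Characteristic equation: r² + 4 = 0.
Discriminant is negative; roots r = 0 ± 2i (complex conjugate pair).
General solution uses e^(α x)(C₁ cos(β x) + C₂ sin(β x)): y = C₁cos(2x) + C₂sin(2x).


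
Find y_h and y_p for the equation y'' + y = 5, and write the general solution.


Homogeneous part: r² + 1 = 0 ⇒ r = ±1i, so y_h = C₁cos(x) + C₂sin(x).
Try constant y_p = A; plug in: 1A = 5 ⇒ A = 5.
General solution: y = C₁cos(x) + C₂sin(x) + 5.


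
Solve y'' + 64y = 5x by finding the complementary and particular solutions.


Homogeneous: r² + 64 = 0 ⇒ r = ±8i, y_h = C₁cos(8x) + C₂sin(8x).
Polynomial forcing; try y_p = Ax + B. Then y_p'' + 64 y_p = 64(Ax + B) = 5x, so B = 0 and A = 5/64.
General solution: y = C₁cos(8x) + C₂sin(8x) + (5/64)x.


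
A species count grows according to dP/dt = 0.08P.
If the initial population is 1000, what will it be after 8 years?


The ODE dP/dt = 0.08P has solution P(t) = P(0)e^(0.08t).
Substitute P(0) = 1000 and t = 8: P(8) = 1000 e^(0.64) ≈ 1896.


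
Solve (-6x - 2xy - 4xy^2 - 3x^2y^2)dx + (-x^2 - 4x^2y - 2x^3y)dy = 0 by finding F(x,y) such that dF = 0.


Check exactness: ∂M/∂y = -2x - 8xy - 6x^2y and ∂N/∂x = -2x - 8xy - 6x^2y; equal, so the equation is exact.
Integrate M with respect to x (treating y as constant): ∫M dx = -3x^2 - x^2y - 2x^2y^2 - x^3y^2 + h(y).
Differentiate w.r.t. y and set equal to N: all terms match, so h'(y) = 0 and h is a constant absorbed into C.
General solution: -3x^2 - x^2y - 2x^2y^2 - x^3y^2 = C.


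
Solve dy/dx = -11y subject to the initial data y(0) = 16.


General solution of y' = -11y is y = Ce^(-11x).
Apply y(0) = 16: C = 16.
Particular solution: y = 16e^(-11x).


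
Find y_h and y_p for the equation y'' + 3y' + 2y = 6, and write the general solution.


Characteristic roots of r² + 3r + 2 = 0 are -2, -1.
y_h = C₁e^(-2x) + C₂e^(-x).
Constant forcing; try y_p = A. Then 2A = 6 ⇒ A = 3.
General solution: y = C₁e^(-2x) + C₂e^(-x) + 3.


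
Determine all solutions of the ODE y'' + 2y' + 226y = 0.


Characteristic equation: r² + 2r + 226 = 0.
Discriminant is negative; roots r = -1 ± 15i (complex conjugate pair).
General solution uses e^(α x)(C₁ cos(β x) + C₂ sin(β x)): y = e^(-x)(C₁cos(15x) + C₂sin(15x)).


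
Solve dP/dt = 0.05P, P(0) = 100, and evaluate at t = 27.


The ODE dP/dt = 0.05P has solution P(t) = P(0)e^(0.05t).
Substitute P(0) = 100 and t = 27: P(27) = 100 e^(1.35) ≈ 386.


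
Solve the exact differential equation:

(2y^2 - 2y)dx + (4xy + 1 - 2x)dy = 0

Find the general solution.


Check exactness: ∂M/∂y = 4y - 2 and ∂N/∂x = 4y - 2; equal, so the equation is exact.
Integrate M with respect to x (treating y as constant): ∫M dx = 2xy^2 - 2xy + h(y).
Differentiate w.r.t. y and set equal to N: the x-dependent terms already match, leaving h'(y) = 1. Integrate: h(y) = y.
So F(x,y) = 2xy^2 + y - 2xy.
General solution: 2xy^2 + y - 2xy = C.


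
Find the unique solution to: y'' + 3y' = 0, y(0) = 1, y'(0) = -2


Characteristic roots of r² + 3r = 0 are -3, 0.
General solution y = c₁ e^(-3x) + c₂.
Apply y(0) = 1: c₁ + c₂ = 1. Apply y'(0) = -2: -3 c₁ + 0 c₂ = -2.
Solve: c₁ = 2/3, c₂ = 1/3.
Particular solution: y = (2/3)e^(-3x) + 1/3.


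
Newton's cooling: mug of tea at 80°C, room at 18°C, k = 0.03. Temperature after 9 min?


Newton's law: dT/dt = -k(T - T_a) has solution T(t) = T_a + (T₀ - T_a)e^(-kt).
Plug in T_a = 18, T₀ = 80, k = 0.03, t = 9: T(9) = 18 + (62)e^(-0.27) ≈ 65.3°C.


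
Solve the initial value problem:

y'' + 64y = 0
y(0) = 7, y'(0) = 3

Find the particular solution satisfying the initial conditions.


Characteristic roots of r² + 64 = 0 are ±8i, so y = C₁cos(8x) + C₂sin(8x).
Apply y(0) = 7: C₁ = 7. Differentiate and apply y'(0) = 3: 8·C₂ = 3, so C₂ = 3/8.
Particular solution: y = 7cos(8x) + (3/8)sin(8x).


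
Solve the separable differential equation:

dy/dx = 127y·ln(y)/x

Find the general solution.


Separate: dy/[y ln(y)] = 127 dx/x.
Substitute u = ln(y): du/u = 127 dx/x.
Integrate: ln|ln(y)| = 127ln|x| + C₀, hence ln(y) = C·x^127.


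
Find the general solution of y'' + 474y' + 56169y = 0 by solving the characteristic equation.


Characteristic equation: r² + 474r + 56169 = 0, i.e. (r + 237)² = 0.
Repeated root r = -237; include an x factor for the second linearly independent solution.
General solution: y = (C₁ + C₂x)e^(-237x).


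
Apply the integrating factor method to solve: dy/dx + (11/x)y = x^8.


P(x) = 11/x ⇒ μ = x^11.
(x^11 y)' = x^19 ⇒ x^11 y = x^20/(20) + C.
Solve for y: y = (1/20)x^9 + C/x^11.


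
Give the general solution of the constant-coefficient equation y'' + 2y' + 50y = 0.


Characteristic equation: r² + 2r + 50 = 0.
Discriminant is negative; roots r = -1 ± 7i (complex conjugate pair).
General solution uses e^(α x)(C₁ cos(β x) + C₂ sin(β x)): y = e^(-x)(C₁cos(7x) + C₂sin(7x)).


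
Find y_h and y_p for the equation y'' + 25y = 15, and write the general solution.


Homogeneous part: r² + 25 = 0 ⇒ r = ±5i, so y_h = C₁cos(5x) + C₂sin(5x).
Try constant y_p = A; plug in: 25A = 15 ⇒ A = 3/5.
General solution: y = C₁cos(5x) + C₂sin(5x) + 3/5.


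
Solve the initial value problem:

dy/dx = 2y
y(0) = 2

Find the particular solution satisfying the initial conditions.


General solution of y' = 2y is y = Ce^(2x).
Apply y(0) = 2: C = 2.
Particular solution: y = 2e^(2x).


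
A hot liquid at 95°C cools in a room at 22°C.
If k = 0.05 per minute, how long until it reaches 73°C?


From T(t) = T_a + (T₀ - T_a)e^(-kt), set T(t) = 73:
(73 - 22) / (95 - 22) = e^(-0.05t), so t = -ln(0.699)/0.05 ≈ 7.2 minutes.


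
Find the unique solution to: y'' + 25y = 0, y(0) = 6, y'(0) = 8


Characteristic roots of r² + 25 = 0 are ±5i, so y = C₁cos(5x) + C₂sin(5x).
Apply y(0) = 6: C₁ = 6. Differentiate and apply y'(0) = 8: 5·C₂ = 8, so C₂ = 8/5.
Particular solution: y = 6cos(5x) + (8/5)sin(5x).


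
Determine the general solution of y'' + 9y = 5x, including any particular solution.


Homogeneous: r² + 9 = 0 ⇒ r = ±3i, y_h = C₁cos(3x) + C₂sin(3x).
Polynomial forcing; try y_p = Ax + B. Then y_p'' + 9 y_p = 9(Ax + B) = 5x, so B = 0 and A = 5/9.
General solution: y = C₁cos(3x) + C₂sin(3x) + (5/9)x.


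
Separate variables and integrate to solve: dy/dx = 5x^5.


Integrate both sides with respect to x: y = ∫ 5x^5 dx = (5/6)x^6 + C.


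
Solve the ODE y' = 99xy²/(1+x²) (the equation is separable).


Separate: dy/y² = 99x/(1+x²) dx.
Integrate LHS: ∫ dy/y² = -1/y.
Integrate RHS via u = 1+x²: (99/2)ln(1+x²) + C.
Result: -1/y = (99/2)ln(1+x²) + C.


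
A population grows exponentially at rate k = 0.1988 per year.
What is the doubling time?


Exponential growth: P(t) = P₀ e^(0.1988t). Set P(t)/P₀ = 2: e^(0.1988t) = 2.
Solve: t = ln(2)/0.1988 ≈ 3.49 years.


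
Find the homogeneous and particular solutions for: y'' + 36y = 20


Homogeneous part: r² + 36 = 0 ⇒ r = ±6i, so y_h = C₁cos(6x) + C₂sin(6x).
Try constant y_p = A; plug in: 36A = 20 ⇒ A = 5/9.
General solution: y = C₁cos(6x) + C₂sin(6x) + 5/9.


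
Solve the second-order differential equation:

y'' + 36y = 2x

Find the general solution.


Homogeneous: r² + 36 = 0 ⇒ r = ±6i, y_h = C₁cos(6x) + C₂sin(6x).
Polynomial forcing; try y_p = Ax + B. Then y_p'' + 36 y_p = 36(Ax + B) = 2x, so B = 0 and A = 1/18.
General solution: y = C₁cos(6x) + C₂sin(6x) + (1/18)x.


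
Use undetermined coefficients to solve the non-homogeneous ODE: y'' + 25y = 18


Homogeneous part: r² + 25 = 0 ⇒ r = ±5i, so y_h = C₁cos(5x) + C₂sin(5x).
Try constant y_p = A; plug in: 25A = 18 ⇒ A = 18/25.
General solution: y = C₁cos(5x) + C₂sin(5x) + 18/25.


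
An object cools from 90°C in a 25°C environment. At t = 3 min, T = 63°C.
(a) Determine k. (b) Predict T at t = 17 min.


Newton's law: T(t) = T_a + (T₀ - T_a)e^(-kt).
(a) Use T(3) = 63: (63 - 25)/(90 - 25) = e^(-k·3), so k = -ln(0.585)/3 ≈ 0.1789.
(b) Apply k to t = 17: T(17) = 25 + (65)e^(-3.042) ≈ 28.1°C.


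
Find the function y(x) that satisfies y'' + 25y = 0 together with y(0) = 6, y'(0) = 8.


Characteristic roots of r² + 25 = 0 are ±5i, so y = C₁cos(5x) + C₂sin(5x).
Apply y(0) = 6: C₁ = 6. Differentiate and apply y'(0) = 8: 5·C₂ = 8, so C₂ = 8/5.
Particular solution: y = 6cos(5x) + (8/5)sin(5x).


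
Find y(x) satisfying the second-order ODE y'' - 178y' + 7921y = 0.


Characteristic equation: r² - 178r + 7921 = 0, i.e. (r - 89)² = 0.
Repeated root r = 89; include an x factor for the second linearly independent solution.
General solution: y = (C₁ + C₂x)e^(89x).


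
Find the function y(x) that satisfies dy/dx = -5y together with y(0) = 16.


General solution of y' = -5y is y = Ce^(-5x).
Apply y(0) = 16: C = 16.
Particular solution: y = 16e^(-5x).


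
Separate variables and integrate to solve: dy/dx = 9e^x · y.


Separate variables: dy/y = 9e^x dx.
Integrate: ln|y| = 9e^x + C₀.
Exponentiate: y = Ce^(9e^x).


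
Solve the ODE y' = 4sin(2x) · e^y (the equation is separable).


Separate: e^(-y) dy = 4sin(2x) dx.
Integrate: -e^(-y) = -2cos(2x) + C₀.
Rearrange: e^(-y) = 2cos(2x) + C.


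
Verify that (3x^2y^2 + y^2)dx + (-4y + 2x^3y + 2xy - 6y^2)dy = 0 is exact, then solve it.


Check exactness: ∂M/∂y = 6x^2y + 2y and ∂N/∂x = 6x^2y + 2y; equal, so the equation is exact.
Integrate M with respect to x (treating y as constant): ∫M dx = x^3y^2 + xy^2 + h(y).
Differentiate w.r.t. y and set equal to N: the x-dependent terms already match, leaving h'(y) = -4y - 6y^2. Integrate: h(y) = -2y^2 - 2y^3.
So F(x,y) = -2y^2 + x^3y^2 + xy^2 - 2y^3.
General solution: -2y^2 + x^3y^2 + xy^2 - 2y^3 = C.


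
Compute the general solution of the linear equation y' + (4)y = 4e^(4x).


P(x) = 4 ⇒ μ = e^(4x).
(μ y)' = 4e^(8x) ⇒ μ y = (4/8)e^(8x) + C.
Divide by μ: y = (1/2)e^(4x) + Ce^(-4x).


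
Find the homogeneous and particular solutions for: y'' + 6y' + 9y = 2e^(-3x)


Characteristic polynomial (r + 3)² = 0; repeated root r = -3.
y_h = (C₁ + C₂x)e^(-3x). Forcing matches the repeated root (resonance), so try y_p = Ax² e^(-3x).
Substitute and solve for A: 2A = 2, so A = 1.
General solution: y = (C₁ + C₂x + x²)e^(-3x).


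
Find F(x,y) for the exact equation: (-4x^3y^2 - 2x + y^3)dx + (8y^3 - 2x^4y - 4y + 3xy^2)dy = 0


Check exactness: ∂M/∂y = -8x^3y + 3y^2 and ∂N/∂x = -8x^3y + 3y^2; equal, so the equation is exact.
Integrate M with respect to x (treating y as constant): ∫M dx = -x^4y^2 - x^2 + xy^3 + h(y).
Differentiate w.r.t. y and set equal to N: the x-dependent terms already match, leaving h'(y) = 8y^3 - 4y. Integrate: h(y) = 2y^4 - 2y^2.
So F(x,y) = 2y^4 - x^4y^2 - x^2 - 2y^2 + xy^3.
General solution: 2y^4 - x^4y^2 - x^2 - 2y^2 + xy^3 = C.


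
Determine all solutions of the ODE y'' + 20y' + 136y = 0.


Characteristic equation: r² + 20r + 136 = 0.
Discriminant is negative; roots r = -10 ± 6i (complex conjugate pair).
General solution uses e^(α x)(C₁ cos(β x) + C₂ sin(β x)): y = e^(-10x)(C₁cos(6x) + C₂sin(6x)).


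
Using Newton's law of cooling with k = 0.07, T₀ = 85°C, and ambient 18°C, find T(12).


Newton's law: dT/dt = -k(T - T_a) has solution T(t) = T_a + (T₀ - T_a)e^(-kt).
Plug in T_a = 18, T₀ = 85, k = 0.07, t = 12: T(12) = 18 + (67)e^(-0.84) ≈ 46.9°C.


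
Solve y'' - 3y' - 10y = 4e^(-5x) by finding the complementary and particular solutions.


Characteristic roots of r² - 3r - 10 = 0 are -2, 5.
y_h = C₁e^(-2x) + C₂e^(5x).
Forcing exponent -5 is not a characteristic root; try y_p = Ae^(-5x).
Substitute: A·(25 + (-3)·-5 + (-10)) = A·30 = 4, so A = 2/15.
General solution: y = C₁e^(-2x) + C₂e^(5x) + (2/15)e^(-5x).


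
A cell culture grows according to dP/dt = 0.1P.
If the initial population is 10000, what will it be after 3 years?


The ODE dP/dt = 0.1P has solution P(t) = P(0)e^(0.1t).
Substitute P(0) = 10000 and t = 3: P(3) = 10000 e^(0.30) ≈ 13499.


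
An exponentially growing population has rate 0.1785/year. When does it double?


Exponential growth: P(t) = P₀ e^(0.1785t). Set P(t)/P₀ = 2: e^(0.1785t) = 2.
Solve: t = ln(2)/0.1785 ≈ 3.88 years.


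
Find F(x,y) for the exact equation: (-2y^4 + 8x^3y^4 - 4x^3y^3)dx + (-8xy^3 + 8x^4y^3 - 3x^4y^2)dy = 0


Check exactness: ∂M/∂y = -8y^3 + 32x^3y^3 - 12x^3y^2 and ∂N/∂x = -8y^3 + 32x^3y^3 - 12x^3y^2; equal, so the equation is exact.
Integrate M with respect to x (treating y as constant): ∫M dx = -2xy^4 + 2x^4y^4 - x^4y^3 + h(y).
Differentiate w.r.t. y and set equal to N: all terms match, so h'(y) = 0 and h is a constant absorbed into C.
General solution: -2xy^4 + 2x^4y^4 - x^4y^3 = C.


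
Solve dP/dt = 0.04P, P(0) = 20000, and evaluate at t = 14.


The ODE dP/dt = 0.04P has solution P(t) = P(0)e^(0.04t).
Substitute P(0) = 20000 and t = 14: P(14) = 20000 e^(0.56) ≈ 35013.


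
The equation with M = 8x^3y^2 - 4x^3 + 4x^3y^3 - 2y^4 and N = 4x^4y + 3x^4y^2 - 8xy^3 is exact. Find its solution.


Check exactness: ∂M/∂y = 16x^3y + 12x^3y^2 - 8y^3 and ∂N/∂x = 16x^3y + 12x^3y^2 - 8y^3; equal, so the equation is exact.
Integrate M with respect to x (treating y as constant): ∫M dx = 2x^4y^2 - x^4 + x^4y^3 - 2xy^4 + h(y).
Differentiate w.r.t. y and set equal to N: all terms match, so h'(y) = 0 and h is a constant absorbed into C.
General solution: 2x^4y^2 - x^4 + x^4y^3 - 2xy^4 = C.


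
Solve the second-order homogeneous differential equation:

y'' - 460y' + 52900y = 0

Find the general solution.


Characteristic equation: r² - 460r + 52900 = 0, i.e. (r - 230)² = 0.
Repeated root r = 230; include an x factor for the second linearly independent solution.
General solution: y = (C₁ + C₂x)e^(230x).


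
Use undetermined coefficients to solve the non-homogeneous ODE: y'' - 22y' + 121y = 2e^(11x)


Characteristic polynomial (r - 11)² = 0; repeated root r = 11.
y_h = (C₁ + C₂x)e^(11x). Forcing matches the repeated root (resonance), so try y_p = Ax² e^(11x).
Substitute and solve for A: 2A = 2, so A = 1.
General solution: y = (C₁ + C₂x + x²)e^(11x).


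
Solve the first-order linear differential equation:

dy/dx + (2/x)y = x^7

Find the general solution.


P(x) = 2/x ⇒ μ = x^2.
(x^2 y)' = x^2·x^7 = x^9.
Integrate: x^2 y = x^10/(10) + C.
Solve for y: y = (1/10)x^8 + C/x^2.


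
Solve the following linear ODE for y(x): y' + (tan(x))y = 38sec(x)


P(x) = tan(x) ⇒ μ = e^(∫tan(x)dx) = sec(x).
(sec(x) y)' = 38sec²(x) ⇒ sec(x) y = 38tan(x) + C.
Multiply by cos(x): y = 38sin(x) + C·cos(x).


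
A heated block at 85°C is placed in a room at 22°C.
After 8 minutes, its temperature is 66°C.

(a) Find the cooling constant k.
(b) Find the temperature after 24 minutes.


Newton's law: T(t) = T_a + (T₀ - T_a)e^(-kt).
(a) Use T(8) = 66: (66 - 22)/(85 - 22) = e^(-k·8), so k = -ln(0.698)/8 ≈ 0.0449.
(b) Apply k to t = 24: T(24) = 22 + (63)e^(-1.077) ≈ 43.5°C.


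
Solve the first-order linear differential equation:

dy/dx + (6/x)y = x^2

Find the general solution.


P(x) = 6/x ⇒ μ = x^6.
(x^6 y)' = x^8 ⇒ x^6 y = x^9/(9) + C.
Solve for y: y = (1/9)x^3 + C/x^6.


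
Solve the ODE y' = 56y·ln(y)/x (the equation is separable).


Separate: dy/[y ln(y)] = 56 dx/x.
Substitute u = ln(y): du/u = 56 dx/x.
Integrate: ln|ln(y)| = 56ln|x| + C₀, hence ln(y) = C·x^56.


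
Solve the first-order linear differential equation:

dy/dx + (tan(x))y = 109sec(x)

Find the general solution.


P(x) = tan(x) ⇒ μ = e^(∫tan(x)dx) = sec(x).
(sec(x) y)' = 109sec²(x) ⇒ sec(x) y = 109tan(x) + C.
Multiply by cos(x): y = 109sin(x) + C·cos(x).


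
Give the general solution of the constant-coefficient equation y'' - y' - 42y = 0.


Characteristic equation: r² - r - 42 = 0.
Factor: (r - 7)(r + 6) = 0 ⇒ r = 7, -6 (distinct real).
General solution: y = C₁e^(7x) + C₂e^(-6x).


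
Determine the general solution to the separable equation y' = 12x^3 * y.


Separate variables: dy/y = 12x^3 dx.
Integrate: ln|y| = 3x^4 + C₀.
Exponentiate: y = Ce^(3x^4).


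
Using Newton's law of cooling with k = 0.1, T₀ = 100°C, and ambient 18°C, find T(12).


Newton's law: dT/dt = -k(T - T_a) has solution T(t) = T_a + (T₀ - T_a)e^(-kt).
Plug in T_a = 18, T₀ = 100, k = 0.1, t = 12: T(12) = 18 + (82)e^(-1.20) ≈ 42.7°C.


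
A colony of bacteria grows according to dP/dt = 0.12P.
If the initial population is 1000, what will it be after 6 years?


The ODE dP/dt = 0.12P has solution P(t) = P(0)e^(0.12t).
Substitute P(0) = 1000 and t = 6: P(6) = 1000 e^(0.72) ≈ 2054.


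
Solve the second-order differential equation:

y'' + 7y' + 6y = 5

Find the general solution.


Characteristic roots of r² + 7r + 6 = 0 are -1, -6.
y_h = C₁e^(-x) + C₂e^(-6x).
Constant forcing; try y_p = A. Then 6A = 5 ⇒ A = 5/6.
General solution: y = C₁e^(-x) + C₂e^(-6x) + 5/6.


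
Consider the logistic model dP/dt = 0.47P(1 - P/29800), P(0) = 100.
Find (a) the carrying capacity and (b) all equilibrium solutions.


Logistic ODE dP/dt = 0.47P(1 - P/29800) has equilibria where dP/dt = 0, i.e. P = 0 or P = 29800.
The coefficient (1 - P/K) = 0 when P = K, identifying K = 29800 as the carrying capacity.
(a) K = 29800; (b) equilibria P = 0 and P = 29800.
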